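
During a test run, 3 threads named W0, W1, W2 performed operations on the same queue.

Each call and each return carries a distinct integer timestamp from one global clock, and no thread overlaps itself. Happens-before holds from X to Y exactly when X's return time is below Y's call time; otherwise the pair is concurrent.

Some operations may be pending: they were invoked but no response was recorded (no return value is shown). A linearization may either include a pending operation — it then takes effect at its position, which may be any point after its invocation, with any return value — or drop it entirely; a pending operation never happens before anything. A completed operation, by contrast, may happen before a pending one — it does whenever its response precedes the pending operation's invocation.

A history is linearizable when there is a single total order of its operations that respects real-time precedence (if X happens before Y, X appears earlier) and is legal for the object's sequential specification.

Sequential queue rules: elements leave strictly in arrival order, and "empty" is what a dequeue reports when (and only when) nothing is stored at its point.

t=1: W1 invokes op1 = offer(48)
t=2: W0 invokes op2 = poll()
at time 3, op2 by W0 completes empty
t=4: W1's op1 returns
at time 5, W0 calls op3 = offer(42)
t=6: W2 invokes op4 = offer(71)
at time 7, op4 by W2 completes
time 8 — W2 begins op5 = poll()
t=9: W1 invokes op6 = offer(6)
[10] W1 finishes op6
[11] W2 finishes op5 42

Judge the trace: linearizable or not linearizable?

prefix check: 1..10 passes, 1..11 fails once op5's time-11 response joins
all 4 real-time-respecting orders fail — 5 completed queue operations, no legal replay
completion choices over the 1 pending operation (op3) were checked; none helps
sample order op1, op2, op4, op5, op6 (pending dropped) stalls at step 2 — op2 poll() → empty has no legal effect
sample order op1, op2, op4, op6, op5 (pending dropped) stalls at step 2 — op2 poll() → empty has no legal effect

not linearizable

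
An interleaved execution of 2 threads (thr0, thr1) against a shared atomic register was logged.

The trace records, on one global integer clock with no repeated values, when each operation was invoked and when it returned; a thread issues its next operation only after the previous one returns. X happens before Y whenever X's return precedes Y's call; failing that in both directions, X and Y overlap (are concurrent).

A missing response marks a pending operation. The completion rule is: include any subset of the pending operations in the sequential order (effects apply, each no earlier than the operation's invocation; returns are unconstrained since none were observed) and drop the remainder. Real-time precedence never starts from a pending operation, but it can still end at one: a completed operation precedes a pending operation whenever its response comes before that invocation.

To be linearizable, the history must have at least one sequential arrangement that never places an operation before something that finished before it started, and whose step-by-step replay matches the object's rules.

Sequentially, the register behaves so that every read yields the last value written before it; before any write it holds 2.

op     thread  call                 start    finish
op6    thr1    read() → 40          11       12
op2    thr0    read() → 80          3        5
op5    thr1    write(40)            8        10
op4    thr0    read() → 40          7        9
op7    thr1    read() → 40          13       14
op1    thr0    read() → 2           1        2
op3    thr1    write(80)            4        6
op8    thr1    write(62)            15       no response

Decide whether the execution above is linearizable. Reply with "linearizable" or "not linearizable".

witness order: op1, op3, op2, op5, op4, op6, op7
1. op1 read() → 2, leaving value 2
2. op3 write(80), leaving value 80
3. op2 read() → 80, leaving value 80
4. op5 write(40), leaving value 40
5. op4 read() → 40, leaving value 40
6. op6 read() → 40, leaving value 40
7. op7 read() → 40, leaving value 40

linearizable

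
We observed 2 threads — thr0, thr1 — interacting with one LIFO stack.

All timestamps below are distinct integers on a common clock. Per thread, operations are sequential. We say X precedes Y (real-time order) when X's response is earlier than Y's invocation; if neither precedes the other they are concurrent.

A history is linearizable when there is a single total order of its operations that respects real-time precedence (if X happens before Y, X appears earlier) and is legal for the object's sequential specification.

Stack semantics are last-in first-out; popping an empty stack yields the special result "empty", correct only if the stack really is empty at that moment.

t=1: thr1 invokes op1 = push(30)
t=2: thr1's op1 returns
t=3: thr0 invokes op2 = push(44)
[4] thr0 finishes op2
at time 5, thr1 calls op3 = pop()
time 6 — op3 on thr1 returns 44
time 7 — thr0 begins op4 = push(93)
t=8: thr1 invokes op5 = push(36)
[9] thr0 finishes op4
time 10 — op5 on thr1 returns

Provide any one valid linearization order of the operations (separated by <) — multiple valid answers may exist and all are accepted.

op1 < op2 < op3 < op4 < op5

after step 1 (op1 push(30)): stack <30>
after step 2 (op2 push(44)): stack <30,44>
after step 3 (op3 pop() → 44): stack <30>
after step 4 (op4 push(93)): stack <30,93>
after step 5 (op5 push(36)): stack <30,93,36>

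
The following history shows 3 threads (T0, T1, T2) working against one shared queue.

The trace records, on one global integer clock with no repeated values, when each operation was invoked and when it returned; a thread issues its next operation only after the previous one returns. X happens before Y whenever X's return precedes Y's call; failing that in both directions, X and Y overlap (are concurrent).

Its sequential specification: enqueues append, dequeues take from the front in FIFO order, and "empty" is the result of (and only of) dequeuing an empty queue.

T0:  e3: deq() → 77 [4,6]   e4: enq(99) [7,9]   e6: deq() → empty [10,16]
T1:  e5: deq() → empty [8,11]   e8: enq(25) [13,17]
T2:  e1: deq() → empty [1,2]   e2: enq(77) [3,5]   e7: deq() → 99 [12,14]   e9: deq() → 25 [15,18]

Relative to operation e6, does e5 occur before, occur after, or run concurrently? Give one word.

concurrent

e5 spans [8,11], e6 spans [10,16]
the intervals overlap in both directions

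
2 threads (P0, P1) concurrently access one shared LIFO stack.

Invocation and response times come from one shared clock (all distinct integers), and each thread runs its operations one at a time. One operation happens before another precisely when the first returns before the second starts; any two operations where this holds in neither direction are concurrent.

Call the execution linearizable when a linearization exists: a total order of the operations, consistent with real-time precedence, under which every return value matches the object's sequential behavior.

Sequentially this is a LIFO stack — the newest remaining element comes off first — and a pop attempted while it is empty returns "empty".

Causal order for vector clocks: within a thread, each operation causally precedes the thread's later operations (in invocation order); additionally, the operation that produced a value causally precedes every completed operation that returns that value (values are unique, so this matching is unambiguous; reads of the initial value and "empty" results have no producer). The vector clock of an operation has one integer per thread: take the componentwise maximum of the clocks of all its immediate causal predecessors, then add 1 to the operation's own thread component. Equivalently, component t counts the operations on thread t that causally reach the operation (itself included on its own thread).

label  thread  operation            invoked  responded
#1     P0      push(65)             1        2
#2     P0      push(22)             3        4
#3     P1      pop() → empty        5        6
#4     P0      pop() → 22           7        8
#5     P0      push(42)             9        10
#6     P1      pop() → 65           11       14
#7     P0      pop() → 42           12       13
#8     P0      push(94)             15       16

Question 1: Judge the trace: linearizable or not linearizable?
not linearizable

cut after 5 events: linearizable; cut after 6 events (#3 responds, time 6): not linearizable
exactly one order of the 3 completed ops respects real time; the LIFO stack replay fails
take #1, #2, #3: step 3 already fails, because #3 pop() → empty cannot occur there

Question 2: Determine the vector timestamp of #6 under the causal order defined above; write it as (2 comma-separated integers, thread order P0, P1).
Answer: (1, 2)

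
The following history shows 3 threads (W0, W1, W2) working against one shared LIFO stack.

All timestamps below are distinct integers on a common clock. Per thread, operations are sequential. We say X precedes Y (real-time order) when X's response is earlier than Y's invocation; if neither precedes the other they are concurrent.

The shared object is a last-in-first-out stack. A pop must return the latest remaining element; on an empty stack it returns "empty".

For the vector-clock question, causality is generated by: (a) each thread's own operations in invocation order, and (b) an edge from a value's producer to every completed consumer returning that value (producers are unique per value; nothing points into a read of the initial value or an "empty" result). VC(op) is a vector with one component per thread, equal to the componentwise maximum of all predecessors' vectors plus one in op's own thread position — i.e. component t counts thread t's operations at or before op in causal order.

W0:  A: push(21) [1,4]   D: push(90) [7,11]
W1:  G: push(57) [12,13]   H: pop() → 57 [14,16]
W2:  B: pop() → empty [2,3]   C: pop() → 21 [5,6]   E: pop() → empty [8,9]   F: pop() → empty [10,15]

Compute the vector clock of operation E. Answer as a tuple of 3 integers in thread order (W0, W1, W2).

(1, 0, 3)

B (invocation 2): nothing precedes it; W2's component alone gives (0, 0, 1)
G (invocation 12): nothing precedes it; W1's component alone gives (0, 1, 0)
A (invocation 1): nothing precedes it; W0's component alone gives (1, 0, 0)
H (invocation 14): componentwise max over VC(G)=(0, 1, 0), +1 at W1, giving (0, 2, 0)
D (invocation 7): componentwise max over VC(A)=(1, 0, 0), +1 at W0, giving (2, 0, 0)
C (invocation 5): componentwise max over VC(A)=(1, 0, 0), VC(B)=(0, 0, 1), +1 at W2, giving (1, 0, 2)
E (invocation 8): componentwise max over VC(C)=(1, 0, 2), +1 at W2, giving (1, 0, 3)
F (invocation 10): componentwise max over VC(E)=(1, 0, 3), +1 at W2, giving (1, 0, 4)
target: VC(E) = (1, 0, 3)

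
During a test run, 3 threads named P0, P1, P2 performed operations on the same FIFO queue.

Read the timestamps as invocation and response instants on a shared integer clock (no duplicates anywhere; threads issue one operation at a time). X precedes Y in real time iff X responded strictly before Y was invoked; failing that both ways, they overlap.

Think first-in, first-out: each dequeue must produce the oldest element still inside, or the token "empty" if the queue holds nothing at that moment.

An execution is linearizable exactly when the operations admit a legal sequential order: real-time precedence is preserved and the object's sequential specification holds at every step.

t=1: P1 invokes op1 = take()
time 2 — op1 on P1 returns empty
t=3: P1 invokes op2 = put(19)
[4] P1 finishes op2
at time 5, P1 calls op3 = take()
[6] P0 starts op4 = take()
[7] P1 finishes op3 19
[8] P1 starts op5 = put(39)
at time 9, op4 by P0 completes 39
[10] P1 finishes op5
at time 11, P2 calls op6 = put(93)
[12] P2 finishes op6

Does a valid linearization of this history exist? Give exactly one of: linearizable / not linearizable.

linearizable

a witness: op1, op2, op3, op5, op4, op6
step 1: op1 take() → empty — queue <>
step 2: op2 put(19) — queue <19>
step 3: op3 take() → 19 — queue <>
step 4: op5 put(39) — queue <39>
step 5: op4 take() → 39 — queue <>
step 6: op6 put(93) — queue <93>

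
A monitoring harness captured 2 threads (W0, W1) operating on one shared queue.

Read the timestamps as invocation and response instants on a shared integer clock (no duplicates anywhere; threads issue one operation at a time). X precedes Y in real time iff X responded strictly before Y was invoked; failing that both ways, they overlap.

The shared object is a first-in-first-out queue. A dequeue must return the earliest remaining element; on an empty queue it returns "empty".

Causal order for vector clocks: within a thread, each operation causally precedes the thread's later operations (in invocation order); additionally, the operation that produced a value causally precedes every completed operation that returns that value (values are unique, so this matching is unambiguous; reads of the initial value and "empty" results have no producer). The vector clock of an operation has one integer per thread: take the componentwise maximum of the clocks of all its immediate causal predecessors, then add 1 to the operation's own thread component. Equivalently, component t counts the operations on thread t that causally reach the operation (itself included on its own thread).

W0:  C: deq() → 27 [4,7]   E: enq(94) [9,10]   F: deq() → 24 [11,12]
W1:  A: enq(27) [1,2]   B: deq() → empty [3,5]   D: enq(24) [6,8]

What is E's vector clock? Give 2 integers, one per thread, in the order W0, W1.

(2, 1)

root op A, invoked 1: fresh clock plus W1's own tick → (0, 1)
merge at B (invoked 3): VC(A)=(0, 1), own-thread bump on W1 → (0, 2)
merge at C (invoked 4): VC(A)=(0, 1), own-thread bump on W0 → (1, 1)
merge at D (invoked 6): VC(B)=(0, 2), own-thread bump on W1 → (0, 3)
merge at E (invoked 9): VC(C)=(1, 1), own-thread bump on W0 → (2, 1)
merge at F (invoked 11): VC(D)=(0, 3), VC(E)=(2, 1), own-thread bump on W0 → (3, 3)
target: VC(E) = (2, 1)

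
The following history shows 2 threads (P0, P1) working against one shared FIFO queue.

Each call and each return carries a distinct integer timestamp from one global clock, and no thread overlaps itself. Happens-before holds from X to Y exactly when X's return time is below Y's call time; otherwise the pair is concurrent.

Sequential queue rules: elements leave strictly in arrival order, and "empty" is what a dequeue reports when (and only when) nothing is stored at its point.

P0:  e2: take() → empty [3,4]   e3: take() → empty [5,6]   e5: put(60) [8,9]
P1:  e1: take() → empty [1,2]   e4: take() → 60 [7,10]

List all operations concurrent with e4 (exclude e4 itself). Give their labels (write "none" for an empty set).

e4 runs from 7 to 10; window-overlapping ops are concurrent
e1 [1,2]: before
e2 [3,4]: before
e3 [5,6]: before
e5 [8,9]: concurrent

e5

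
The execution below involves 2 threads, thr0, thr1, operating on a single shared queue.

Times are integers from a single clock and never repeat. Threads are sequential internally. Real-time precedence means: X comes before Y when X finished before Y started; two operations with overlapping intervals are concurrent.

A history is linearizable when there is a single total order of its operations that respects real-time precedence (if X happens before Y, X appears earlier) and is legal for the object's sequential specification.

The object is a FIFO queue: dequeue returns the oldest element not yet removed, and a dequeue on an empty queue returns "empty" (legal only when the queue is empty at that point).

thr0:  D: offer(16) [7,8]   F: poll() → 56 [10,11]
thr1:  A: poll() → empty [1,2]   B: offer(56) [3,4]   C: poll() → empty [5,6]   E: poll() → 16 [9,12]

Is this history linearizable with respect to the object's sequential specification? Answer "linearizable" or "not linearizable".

not linearizable

cut after 5 events: linearizable; cut after 6 events (C responds, time 6): not linearizable
the completed operations (3 total) allow one real-time order; the queue replay rejects it
e.g. A, B, C: illegal at step 3, since C poll() → empty cannot apply there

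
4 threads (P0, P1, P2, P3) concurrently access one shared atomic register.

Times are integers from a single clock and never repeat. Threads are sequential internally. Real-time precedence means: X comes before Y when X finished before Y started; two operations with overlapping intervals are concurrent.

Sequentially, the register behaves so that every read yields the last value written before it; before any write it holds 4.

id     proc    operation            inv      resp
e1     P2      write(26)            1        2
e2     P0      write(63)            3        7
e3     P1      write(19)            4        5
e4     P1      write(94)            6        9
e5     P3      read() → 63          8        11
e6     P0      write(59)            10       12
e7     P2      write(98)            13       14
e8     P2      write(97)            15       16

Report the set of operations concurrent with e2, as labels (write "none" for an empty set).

e3, e4

e2 spans [3,7]; an op avoiding the whole window 3..7 is ordered, any other is concurrent
e1 [1,2]: before
e3 [4,5]: concurrent
e4 [6,9]: concurrent
e5 [8,11]: after
e6 [10,12]: after
e7 [13,14]: after
e8 [15,16]: after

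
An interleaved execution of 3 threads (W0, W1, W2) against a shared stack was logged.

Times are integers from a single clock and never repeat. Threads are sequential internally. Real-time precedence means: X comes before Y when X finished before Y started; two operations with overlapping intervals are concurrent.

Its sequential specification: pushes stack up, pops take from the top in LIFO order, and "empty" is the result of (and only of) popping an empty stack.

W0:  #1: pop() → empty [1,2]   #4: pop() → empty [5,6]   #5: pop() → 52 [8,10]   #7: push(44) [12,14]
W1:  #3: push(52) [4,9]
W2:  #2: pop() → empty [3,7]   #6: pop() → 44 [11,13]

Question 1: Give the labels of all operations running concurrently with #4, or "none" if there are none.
Answer: #2, #3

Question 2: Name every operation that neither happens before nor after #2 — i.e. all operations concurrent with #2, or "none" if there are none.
Answer: #3, #4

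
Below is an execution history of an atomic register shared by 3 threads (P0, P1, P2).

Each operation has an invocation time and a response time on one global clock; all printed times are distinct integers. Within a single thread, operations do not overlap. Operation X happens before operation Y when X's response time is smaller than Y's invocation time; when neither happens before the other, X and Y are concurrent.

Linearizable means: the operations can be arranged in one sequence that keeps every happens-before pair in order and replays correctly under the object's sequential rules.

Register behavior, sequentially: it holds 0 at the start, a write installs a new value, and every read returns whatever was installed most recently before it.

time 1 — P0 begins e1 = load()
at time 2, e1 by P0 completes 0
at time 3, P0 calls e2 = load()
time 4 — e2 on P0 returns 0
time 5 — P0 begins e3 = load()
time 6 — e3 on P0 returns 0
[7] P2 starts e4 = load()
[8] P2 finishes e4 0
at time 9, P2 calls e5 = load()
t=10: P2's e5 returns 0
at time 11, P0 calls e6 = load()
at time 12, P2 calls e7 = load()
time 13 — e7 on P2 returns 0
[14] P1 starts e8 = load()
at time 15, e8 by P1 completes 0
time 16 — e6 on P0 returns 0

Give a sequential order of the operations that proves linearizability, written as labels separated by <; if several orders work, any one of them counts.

e1 < e2 < e3 < e4 < e5 < e6 < e7 < e8

after step 1 (e1 load() → 0): value 0
after step 2 (e2 load() → 0): value 0
after step 3 (e3 load() → 0): value 0
after step 4 (e4 load() → 0): value 0
after step 5 (e5 load() → 0): value 0
after step 6 (e6 load() → 0): value 0
after step 7 (e7 load() → 0): value 0
after step 8 (e8 load() → 0): value 0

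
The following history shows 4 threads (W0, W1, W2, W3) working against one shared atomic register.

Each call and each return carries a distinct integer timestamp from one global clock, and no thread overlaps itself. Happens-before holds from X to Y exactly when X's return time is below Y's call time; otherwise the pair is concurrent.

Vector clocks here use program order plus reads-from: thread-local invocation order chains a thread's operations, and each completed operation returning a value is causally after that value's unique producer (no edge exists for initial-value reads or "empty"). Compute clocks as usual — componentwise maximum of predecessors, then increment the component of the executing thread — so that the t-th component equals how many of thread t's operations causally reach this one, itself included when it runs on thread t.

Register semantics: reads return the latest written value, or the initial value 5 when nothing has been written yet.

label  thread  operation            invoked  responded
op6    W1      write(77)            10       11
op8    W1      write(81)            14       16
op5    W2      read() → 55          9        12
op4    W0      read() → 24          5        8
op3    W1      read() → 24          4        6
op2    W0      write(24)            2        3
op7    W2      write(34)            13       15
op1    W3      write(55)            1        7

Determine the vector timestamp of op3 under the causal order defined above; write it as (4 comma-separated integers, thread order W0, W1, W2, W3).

VC(op1, invoked at 1): no causal predecessors; +1 on W3 → (0, 0, 0, 1)
VC(op2, invoked at 2): no causal predecessors; +1 on W0 → (1, 0, 0, 0)
from VC(op1)=(0, 0, 0, 1), op5 (invoked 9) maxes components and bumps W2 → (0, 0, 1, 1)
from VC(op2)=(1, 0, 0, 0), op3 (invoked 4) maxes components and bumps W1 → (1, 1, 0, 0)
from VC(op2)=(1, 0, 0, 0), op4 (invoked 5) maxes components and bumps W0 → (2, 0, 0, 0)
from VC(op5)=(0, 0, 1, 1), op7 (invoked 13) maxes components and bumps W2 → (0, 0, 2, 1)
from VC(op3)=(1, 1, 0, 0), op6 (invoked 10) maxes components and bumps W1 → (1, 2, 0, 0)
from VC(op6)=(1, 2, 0, 0), op8 (invoked 14) maxes components and bumps W1 → (1, 3, 0, 0)
target: VC(op3) = (1, 1, 0, 0)

(1, 1, 0, 0)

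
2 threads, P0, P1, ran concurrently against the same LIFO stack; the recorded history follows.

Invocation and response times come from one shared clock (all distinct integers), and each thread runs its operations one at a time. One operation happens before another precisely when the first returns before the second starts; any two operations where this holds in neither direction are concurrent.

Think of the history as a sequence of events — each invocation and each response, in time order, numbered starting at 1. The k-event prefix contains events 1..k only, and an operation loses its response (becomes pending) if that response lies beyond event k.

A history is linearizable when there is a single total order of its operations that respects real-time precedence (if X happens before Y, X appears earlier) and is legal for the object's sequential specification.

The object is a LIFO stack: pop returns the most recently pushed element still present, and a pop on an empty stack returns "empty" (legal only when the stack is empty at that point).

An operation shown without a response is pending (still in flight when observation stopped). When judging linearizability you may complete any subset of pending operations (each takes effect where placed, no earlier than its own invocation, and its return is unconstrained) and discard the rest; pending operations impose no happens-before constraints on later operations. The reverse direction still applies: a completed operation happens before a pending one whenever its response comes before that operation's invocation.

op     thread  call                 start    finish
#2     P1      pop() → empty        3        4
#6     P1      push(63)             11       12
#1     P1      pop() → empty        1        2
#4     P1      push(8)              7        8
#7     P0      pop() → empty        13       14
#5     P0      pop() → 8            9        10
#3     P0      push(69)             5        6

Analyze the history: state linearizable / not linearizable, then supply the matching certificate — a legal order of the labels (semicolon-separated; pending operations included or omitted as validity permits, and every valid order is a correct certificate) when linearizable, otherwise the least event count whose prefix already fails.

through event 13 a valid linearization exists; event 14 (#7 responding at time 14) ends that
one real-time candidate order over the 7 completed operations — the LIFO stack replay rejects it
sample order #1, #2, #3, #4, #5, #6, #7 stalls at step 7 — #7 pop() → empty has no legal effect

not linearizable — minimal violating prefix: 14 events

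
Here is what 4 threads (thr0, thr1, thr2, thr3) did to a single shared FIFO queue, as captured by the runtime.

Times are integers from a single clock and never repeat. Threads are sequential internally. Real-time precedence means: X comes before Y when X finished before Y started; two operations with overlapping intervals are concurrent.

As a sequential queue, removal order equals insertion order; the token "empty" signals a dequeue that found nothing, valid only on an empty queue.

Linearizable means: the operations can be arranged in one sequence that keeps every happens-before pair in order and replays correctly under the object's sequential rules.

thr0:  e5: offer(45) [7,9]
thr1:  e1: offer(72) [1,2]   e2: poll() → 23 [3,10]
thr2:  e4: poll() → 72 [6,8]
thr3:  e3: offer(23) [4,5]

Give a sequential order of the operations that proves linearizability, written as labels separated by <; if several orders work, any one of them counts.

1. e1 offer(72), leaving queue <72>
2. e3 offer(23), leaving queue <72,23>
3. e4 poll() → 72, leaving queue <23>
4. e2 poll() → 23, leaving queue <>
5. e5 offer(45), leaving queue <45>

e1 < e3 < e4 < e2 < e5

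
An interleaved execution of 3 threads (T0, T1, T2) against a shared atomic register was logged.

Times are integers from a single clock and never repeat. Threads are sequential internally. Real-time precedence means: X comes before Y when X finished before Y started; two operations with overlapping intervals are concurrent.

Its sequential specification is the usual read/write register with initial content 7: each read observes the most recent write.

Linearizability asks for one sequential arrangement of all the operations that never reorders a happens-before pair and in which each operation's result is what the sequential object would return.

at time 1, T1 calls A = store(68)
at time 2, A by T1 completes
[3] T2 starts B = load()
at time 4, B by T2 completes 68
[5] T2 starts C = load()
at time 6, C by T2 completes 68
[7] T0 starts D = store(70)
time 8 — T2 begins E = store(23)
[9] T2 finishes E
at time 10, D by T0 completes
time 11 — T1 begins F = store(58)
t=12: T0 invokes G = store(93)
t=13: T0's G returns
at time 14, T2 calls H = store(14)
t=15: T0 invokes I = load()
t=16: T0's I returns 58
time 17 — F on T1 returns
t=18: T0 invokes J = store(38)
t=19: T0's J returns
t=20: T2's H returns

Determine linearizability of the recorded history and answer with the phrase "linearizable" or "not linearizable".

linearizable

witness order: A, B, C, D, E, G, F, I, H, J
step 1: A store(68) — value 68
step 2: B load() → 68 — value 68
step 3: C load() → 68 — value 68
step 4: D store(70) — value 70
step 5: E store(23) — value 23
step 6: G store(93) — value 93
step 7: F store(58) — value 58
step 8: I load() → 58 — value 58
step 9: H store(14) — value 14
step 10: J store(38) — value 38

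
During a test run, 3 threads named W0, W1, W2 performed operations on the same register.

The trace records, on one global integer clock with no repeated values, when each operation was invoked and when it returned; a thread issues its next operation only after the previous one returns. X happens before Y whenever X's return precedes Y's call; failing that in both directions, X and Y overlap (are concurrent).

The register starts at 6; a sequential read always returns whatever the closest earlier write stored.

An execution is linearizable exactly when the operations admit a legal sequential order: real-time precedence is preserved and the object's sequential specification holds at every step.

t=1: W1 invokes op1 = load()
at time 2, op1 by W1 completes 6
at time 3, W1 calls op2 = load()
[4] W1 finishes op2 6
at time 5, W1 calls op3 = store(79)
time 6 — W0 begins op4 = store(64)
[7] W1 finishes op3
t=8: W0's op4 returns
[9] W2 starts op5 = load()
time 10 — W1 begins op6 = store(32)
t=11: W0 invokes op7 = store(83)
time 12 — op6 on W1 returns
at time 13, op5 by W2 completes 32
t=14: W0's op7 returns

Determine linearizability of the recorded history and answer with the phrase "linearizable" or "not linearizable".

one valid linearization: op1, op2, op3, op4, op6, op5, op7
after step 1 (op1 load() → 6): value 6
after step 2 (op2 load() → 6): value 6
after step 3 (op3 store(79)): value 79
after step 4 (op4 store(64)): value 64
after step 5 (op6 store(32)): value 32
after step 6 (op5 load() → 32): value 32
after step 7 (op7 store(83)): value 83

linearizable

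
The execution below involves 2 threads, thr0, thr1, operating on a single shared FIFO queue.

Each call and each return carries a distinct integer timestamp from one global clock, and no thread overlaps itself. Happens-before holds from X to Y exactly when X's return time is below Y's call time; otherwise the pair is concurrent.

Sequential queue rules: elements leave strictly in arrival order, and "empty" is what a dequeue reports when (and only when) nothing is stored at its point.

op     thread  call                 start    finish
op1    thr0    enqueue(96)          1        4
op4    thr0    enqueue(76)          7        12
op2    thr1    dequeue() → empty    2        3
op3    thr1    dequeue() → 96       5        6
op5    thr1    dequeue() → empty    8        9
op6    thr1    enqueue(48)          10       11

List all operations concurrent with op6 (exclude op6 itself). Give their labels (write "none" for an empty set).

op6 spans [10,11]: anything still running between times 10 and 11 counts as concurrent
op1 [1,4]: before
op2 [2,3]: before
op3 [5,6]: before
op4 [7,12]: concurrent
op5 [8,9]: before

op4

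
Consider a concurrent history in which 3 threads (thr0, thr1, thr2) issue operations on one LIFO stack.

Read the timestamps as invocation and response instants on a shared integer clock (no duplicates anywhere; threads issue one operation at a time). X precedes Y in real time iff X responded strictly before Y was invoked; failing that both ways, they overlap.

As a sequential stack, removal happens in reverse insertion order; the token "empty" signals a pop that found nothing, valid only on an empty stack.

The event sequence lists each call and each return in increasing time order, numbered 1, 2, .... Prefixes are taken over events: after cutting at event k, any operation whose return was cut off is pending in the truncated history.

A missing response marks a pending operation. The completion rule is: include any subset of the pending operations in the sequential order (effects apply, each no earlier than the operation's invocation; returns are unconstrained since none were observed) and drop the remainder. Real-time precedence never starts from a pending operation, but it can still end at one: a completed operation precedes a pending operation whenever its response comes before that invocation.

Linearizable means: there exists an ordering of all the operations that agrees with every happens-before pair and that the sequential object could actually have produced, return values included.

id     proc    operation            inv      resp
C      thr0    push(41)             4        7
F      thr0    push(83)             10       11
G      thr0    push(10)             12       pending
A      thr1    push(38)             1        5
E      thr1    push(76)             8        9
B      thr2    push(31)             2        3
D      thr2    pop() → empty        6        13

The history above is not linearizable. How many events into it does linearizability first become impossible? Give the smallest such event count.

events 1..12 are still linearizable — one witness is A, B, C, D, E, F:
1. A push(38), leaving stack <38>
2. B push(31), leaving stack <38,31>
3. C push(41), leaving stack <38,31,41>
4. D pop() (pending, included), leaving stack <38,31>
5. E push(76), leaving stack <38,31,76>
6. F push(83), leaving stack <38,31,76,83>
with event 13 included (D responding at time 13), all real-time-consistent orders fail
every completion of the 1 pending operation (G) was checked; none linearizes
for example A, B, C, D, E, F (pending dropped) fails at step 4: D pop() → empty is not legal there
for example A, B, C, E, D, F (pending dropped) fails at step 5: D pop() → empty is not legal there

13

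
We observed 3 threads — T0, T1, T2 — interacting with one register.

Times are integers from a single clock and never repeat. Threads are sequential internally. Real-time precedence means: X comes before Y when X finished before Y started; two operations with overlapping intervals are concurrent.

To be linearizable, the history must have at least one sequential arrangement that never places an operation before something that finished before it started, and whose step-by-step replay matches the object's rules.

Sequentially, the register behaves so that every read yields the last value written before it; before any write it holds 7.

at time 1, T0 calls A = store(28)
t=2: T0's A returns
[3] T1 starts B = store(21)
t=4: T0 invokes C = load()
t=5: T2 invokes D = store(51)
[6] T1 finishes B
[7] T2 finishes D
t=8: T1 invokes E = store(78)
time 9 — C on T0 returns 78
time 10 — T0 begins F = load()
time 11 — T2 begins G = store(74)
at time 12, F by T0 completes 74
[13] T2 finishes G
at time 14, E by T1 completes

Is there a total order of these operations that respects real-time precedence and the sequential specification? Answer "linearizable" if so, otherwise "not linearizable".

linearizable

one valid linearization: A, B, D, E, C, G, F
step 1: A store(28) — value 28
step 2: B store(21) — value 21
step 3: D store(51) — value 51
step 4: E store(78) — value 78
step 5: C load() → 78 — value 78
step 6: G store(74) — value 74
step 7: F load() → 74 — value 74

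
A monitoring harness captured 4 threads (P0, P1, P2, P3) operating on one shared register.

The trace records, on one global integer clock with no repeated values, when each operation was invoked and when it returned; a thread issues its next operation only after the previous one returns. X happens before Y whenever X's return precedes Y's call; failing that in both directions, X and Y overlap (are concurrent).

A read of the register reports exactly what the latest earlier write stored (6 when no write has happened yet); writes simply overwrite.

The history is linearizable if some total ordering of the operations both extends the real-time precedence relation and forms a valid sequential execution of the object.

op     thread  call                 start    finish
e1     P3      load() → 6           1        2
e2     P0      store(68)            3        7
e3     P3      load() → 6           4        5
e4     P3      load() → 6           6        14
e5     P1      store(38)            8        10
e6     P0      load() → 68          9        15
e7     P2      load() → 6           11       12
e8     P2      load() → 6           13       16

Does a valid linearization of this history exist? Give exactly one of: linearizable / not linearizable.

prefix check: 1..11 passes, 1..12 fails once e7's time-12 response joins
real-time-consistent orders of the 5 completed operations: 2 — all fail the register replay
no completion choice of the 2 pending operations (e4, e6) rescues it — every subset was tried
sample order e1, e2, e3, e5, e7 (pending dropped) stalls at step 3 — e3 load() → 6 has no legal effect
sample order e1, e3, e2, e5, e7 (pending dropped) stalls at step 5 — e7 load() → 6 has no legal effect

not linearizable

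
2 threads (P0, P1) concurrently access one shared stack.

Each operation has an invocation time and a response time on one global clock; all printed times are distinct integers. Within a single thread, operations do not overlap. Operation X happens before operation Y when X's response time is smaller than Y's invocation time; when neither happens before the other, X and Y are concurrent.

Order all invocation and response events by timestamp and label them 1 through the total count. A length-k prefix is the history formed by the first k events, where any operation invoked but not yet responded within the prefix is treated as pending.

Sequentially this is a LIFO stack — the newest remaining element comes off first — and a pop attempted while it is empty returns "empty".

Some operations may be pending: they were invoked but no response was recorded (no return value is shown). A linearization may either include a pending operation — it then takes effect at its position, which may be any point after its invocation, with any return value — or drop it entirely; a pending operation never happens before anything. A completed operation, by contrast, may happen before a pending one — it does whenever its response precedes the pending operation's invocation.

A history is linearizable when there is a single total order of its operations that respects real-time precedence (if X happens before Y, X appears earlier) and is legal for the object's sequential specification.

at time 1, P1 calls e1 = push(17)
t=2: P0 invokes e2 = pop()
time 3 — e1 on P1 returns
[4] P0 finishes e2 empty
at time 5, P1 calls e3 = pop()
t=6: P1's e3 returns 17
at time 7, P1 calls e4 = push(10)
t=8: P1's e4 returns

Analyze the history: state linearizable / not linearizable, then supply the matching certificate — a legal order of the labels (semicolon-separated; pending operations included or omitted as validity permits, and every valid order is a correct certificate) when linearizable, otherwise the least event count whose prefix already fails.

linearizable — witness: e2; e1; e3; e4

1. e2 pop() → empty, leaving stack <>
2. e1 push(17), leaving stack <17>
3. e3 pop() → 17, leaving stack <>
4. e4 push(10), leaving stack <10>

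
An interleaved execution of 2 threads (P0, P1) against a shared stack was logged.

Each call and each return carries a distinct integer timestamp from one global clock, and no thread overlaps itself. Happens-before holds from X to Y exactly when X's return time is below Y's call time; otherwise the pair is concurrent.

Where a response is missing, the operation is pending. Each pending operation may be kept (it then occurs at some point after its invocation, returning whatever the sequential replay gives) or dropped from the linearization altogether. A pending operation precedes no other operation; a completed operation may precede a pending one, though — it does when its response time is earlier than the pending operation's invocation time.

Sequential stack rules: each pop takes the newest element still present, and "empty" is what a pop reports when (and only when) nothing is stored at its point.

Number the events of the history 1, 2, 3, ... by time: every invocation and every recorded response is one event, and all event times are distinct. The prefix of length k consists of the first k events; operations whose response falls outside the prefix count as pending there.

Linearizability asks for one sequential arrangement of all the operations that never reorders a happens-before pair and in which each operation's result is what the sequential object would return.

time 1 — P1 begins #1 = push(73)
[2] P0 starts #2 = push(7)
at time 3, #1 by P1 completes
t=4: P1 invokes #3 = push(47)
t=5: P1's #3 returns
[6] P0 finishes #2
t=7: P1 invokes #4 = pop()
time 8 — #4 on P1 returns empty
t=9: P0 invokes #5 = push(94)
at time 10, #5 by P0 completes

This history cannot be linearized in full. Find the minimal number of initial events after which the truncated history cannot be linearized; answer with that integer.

one valid order for events 1..7 is #1, #2, #3:
after step 1 (#1 push(73)): stack <73>
after step 2 (#2 push(7)): stack <73,7>
after step 3 (#3 push(47)): stack <73,7,47>
event 8 — #4's response, time 8 — after it, nothing linearizes
take #1, #2, #3, #4: step 4 already fails, because #4 pop() → empty cannot occur there
take #1, #3, #2, #4: step 4 already fails, because #4 pop() → empty cannot occur there

8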